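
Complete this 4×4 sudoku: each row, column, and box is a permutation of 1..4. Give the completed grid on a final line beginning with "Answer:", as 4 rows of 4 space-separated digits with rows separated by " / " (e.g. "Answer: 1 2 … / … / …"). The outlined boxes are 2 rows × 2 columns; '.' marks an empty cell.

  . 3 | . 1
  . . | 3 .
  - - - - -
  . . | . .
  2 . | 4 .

Step 1. [r4c2∈{1}] r4c2 has the single candidate 1. So r4c2=1.
Step 2. [r1c1∈{4}] r1c1's peers cover all but 4, so r1c1=4.
Step 3. [r1c3∈{2}] r1c3 is down to just 2, so r1c3=2.
Step 4. [r3c1∈{3}] only 3 remains possible at r3c1. So r3c1=3.
Step 5. [r4c4∈{3}] nothing but 3 survives at r4c4 ⇒ r4c4=3.
Step 6. [r2c2∈{2}] only 2 remains possible at r2c2 ⇒ r2c2=2.
Step 7. [r3c2∈{4}] r3c2 has the single candidate 4, so r3c2=4.
Step 8. [r3c4∈{2}] r3c4 is down to just 2, so r3c4=2.
Step 9. [r2c4∈{4}] only 4 remains possible at r2c4 ⇒ r2c4=4.
Step 10. [r3c3∈{1}] r3c3 has the single candidate 1 ⇒ r3c3=1.
Step 11. [r2c1∈{1}] nothing but 1 survives at r2c1, so r2c1=1.

Answer: 4 3 2 1 / 1 2 3 4 / 3 4 1 2 / 2 1 4 3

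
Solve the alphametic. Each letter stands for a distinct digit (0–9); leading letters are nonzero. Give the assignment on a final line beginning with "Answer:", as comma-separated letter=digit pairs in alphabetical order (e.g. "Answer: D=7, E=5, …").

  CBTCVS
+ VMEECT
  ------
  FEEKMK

Step 1. [col 1: S + T ≡ K (mod 10)] T=9 is one option consistent with column 1 (S + T ≡ K (mod 10), carry-in 0) — take it. So T=9.
Step 2. [col 1: S + T ≡ K (mod 10)] several values work for S in column 1 (S + T ≡ K (mod 10), carry-in 0); try S=4 ⇒ S=4.
Step 3. [col 1: S + T ≡ K (mod 10)] column 1: given S=4, T=9, carry-in 0, and digits 4,9 already taken and all letters distinct, S+T≡K (mod 10) forces K=3. So K=3.
Step 4. [col 2: V + C ≡ M (mod 10)] several values work for V in column 2 (V + C ≡ M (mod 10), carry-in 1); try V=1 ⇒ V=1.
Step 5. [col 2: V + C ≡ M (mod 10)] M=7 is one option consistent with column 2 (V + C ≡ M (mod 10), carry-in 1) — take it ⇒ M=7.
Step 6. [col 2: V + C ≡ M (mod 10)] column 2: given V=1, M=7, carry-in 1, and digits 1,3,4,7,9 already taken and all letters distinct, V+C≡M (mod 10) forces C=5. So C=5.
Step 7. [col 3: C + E ≡ K (mod 10)] column 3 reads C+E+carry(0)=K with C=5, K=3; with digits 1,3,4,5,7,9 already taken and all letters distinct, the only value for E is 8, so E=8.
Step 8. [col 5: B + M ≡ E (mod 10)] from column 5 (M=7, E=8, carry-in 1, digits 1,3,4,5,7,8,9 already taken and all letters distinct): B must equal 0, so B=0.
Step 9. [col 6: C + V ≡ F (mod 10)] in column 6 we have C+V≡F with carry-in 0; given C=5, V=1 and digits 0,1,3,4,5,7,8,9 already taken and all letters distinct, that pins F to 6, so F=6.

Answer: B=0, C=5, E=8, F=6, K=3, M=7, S=4, T=9, V=1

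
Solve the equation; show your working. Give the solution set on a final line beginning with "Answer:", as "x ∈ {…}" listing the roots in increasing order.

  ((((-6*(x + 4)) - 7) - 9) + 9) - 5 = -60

Step 1. [((((-6*(x + 4)) - 7) - 9) + 9) - 5 = -60] 5 comes off first (add 5). So sub: (((-6*(x + 4)) - 7) - 9) + 9 = -55.
Step 2. [(((-6*(x + 4)) - 7) - 9) + 9 = -55] peel the +9: subtract 9 from each side. So sub: ((-6*(x + 4)) - 7) - 9 = -64.
Step 3. [((-6*(x + 4)) - 7) - 9 = -64] the outer -9 inverts by adding 9. So sub: (-6*(x + 4)) - 7 = -55.
Step 4. [(-6*(x + 4)) - 7 = -55] peel the -7: add 7 from each side. So sub: -6*(x + 4) = -48.
Step 5. [-6*(x + 4) = -48] leading coefficient -6: divide by -6, so div: x + 4 = 8.
Step 6. [x + 4 = 8] peel the +4: subtract 4 from each side ⇒ sub: x = 4.

Answer: x ∈ {4}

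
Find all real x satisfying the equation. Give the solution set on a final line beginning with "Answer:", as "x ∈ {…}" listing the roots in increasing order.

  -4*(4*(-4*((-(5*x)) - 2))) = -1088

Step 1. [-4*(4*(-4*((-(5*x)) - 2))) = -1088] leading coefficient -4: divide by -4, so div: 4*(-4*((-(5*x)) - 2)) = 272.
Step 2. [4*(-4*((-(5*x)) - 2)) = 272] 4 out front; divide by 4 ⇒ div: -4*((-(5*x)) - 2) = 68.
Step 3. [-4*((-(5*x)) - 2) = 68] -4 out front; divide by -4. So div: (-(5*x)) - 2 = -17.
Step 4. [(-(5*x)) - 2 = -17] peel the -2: add 2 from each side, so sub: -(5*x) = -15.
Step 5. [-(5*x) = -15] flip signs both sides. So neg: 5*x = 15.
Step 6. [5*x = 15] 5 out front; divide by 5. So div: x = 3.

Answer: x ∈ {3}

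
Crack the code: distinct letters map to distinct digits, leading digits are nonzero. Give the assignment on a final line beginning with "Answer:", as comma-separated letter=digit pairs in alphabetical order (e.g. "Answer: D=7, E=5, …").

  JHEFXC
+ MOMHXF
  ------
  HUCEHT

Step 1. [col 1: C + F ≡ T (mod 10)] T=9 is one option consistent with column 1 (C + F ≡ T (mod 10), carry-in 0) — take it ⇒ T=9.
Step 2. [col 1: C + F ≡ T (mod 10)] no forcing yet in column 1 (carry-in 0); C=7 is free and consistent — try it ⇒ C=7.
Step 3. [col 1: C + F ≡ T (mod 10)] in column 1 we have C+F≡T with carry-in 0; given C=7, T=9 and digits 7,9 already taken and all letters distinct, that pins F to 2, so F=2.
Step 4. [col 2: X + X ≡ H (mod 10)] no forcing yet in column 2 (carry-in 0); H=8 is free and consistent — try it. So H=8.
Step 5. [col 2: X + X ≡ H (mod 10)] column 2: given H=8, carry-in 0, and digits 2,7,8,9 already taken and all letters distinct, X+X≡H (mod 10) forces X=4 ⇒ X=4.
Step 6. [col 3: F + H ≡ E (mod 10)] column 3: given F=2, H=8, carry-in 0, and digits 2,4,7,8,9 already taken and all letters distinct, F+H≡E (mod 10) forces E=0. So E=0.
Step 7. [col 4: E + M ≡ C (mod 10)] column 4: given E=0, C=7, carry-in 1, and digits 0,2,4,7,8,9 already taken and all letters distinct, E+M≡C (mod 10) forces M=6. So M=6.
Step 8. [col 5: H + O ≡ U (mod 10)] several values work for O in column 5 (H + O ≡ U (mod 10), carry-in 0); try O=5 ⇒ O=5.
Step 9. [col 5: H + O ≡ U (mod 10)] column 5 reads H+O+carry(0)=U with H=8, O=5; with digits 0,2,4,5,6,7,8,9 already taken and all letters distinct, the only value for U is 3. So U=3.
Step 10. [col 6: J + M ≡ H (mod 10)] from column 6 (M=6, H=8, carry-in 1, digits 0,2,3,4,5,6,7,8,9 already taken and all letters distinct): J must equal 1 ⇒ J=1.

Answer: C=7, E=0, F=2, H=8, J=1, M=6, O=5, T=9, U=3, X=4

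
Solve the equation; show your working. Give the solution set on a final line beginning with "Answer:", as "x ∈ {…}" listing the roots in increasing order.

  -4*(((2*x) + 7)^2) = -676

Step 1. [-4*(((2*x) + 7)^2) = -676] -4·(inner) — divide through by -4. So div: ((2*x) + 7)^2 = 169.
Step 2. [((2*x) + 7)^2 = 169] 169 ≥ 0, LHS is (·)² — take ±√. So sqrt: (2*x) + 7 = 13 or -13.
Step 3. [(2*x) + 7 = 13 or -13] subtract 7: x sits inside (… + 7) ⇒ sub: 2*x = 6 or -20.
Step 4. [2*x = 6 or -20] LHS = 2·(…); ÷2 both sides. So div: x = 3 or -10.

Answer: x ∈ {-10, 3}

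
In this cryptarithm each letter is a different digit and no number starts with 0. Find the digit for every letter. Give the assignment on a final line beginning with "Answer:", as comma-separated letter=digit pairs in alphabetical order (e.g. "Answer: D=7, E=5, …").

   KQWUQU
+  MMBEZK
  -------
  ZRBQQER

Step 1. [col 1: U + K ≡ R (mod 10)] several values work for R in column 1 (U + K ≡ R (mod 10), carry-in 0); try R=4. So R=4.
Step 2. [col 1: U + K ≡ R (mod 10)] U=8 is one option consistent with column 1 (U + K ≡ R (mod 10), carry-in 0) — take it. So U=8.
Step 3. [Z] Z is the leading digit of a 7-digit sum of two 6-digit numbers; the final carry is exactly 1. So Z=1.
Step 4. [col 1: U + K ≡ R (mod 10)] column 1 reads U+K+carry(0)=R with U=8, R=4; with digits 1,4,8 already taken and all letters distinct, the only value for K is 6 ⇒ K=6.
Step 5. [col 2: Q + Z ≡ E (mod 10)] no forcing yet in column 2 (carry-in 1); Q=3 is free and consistent — try it, so Q=3.
Step 6. [col 2: Q + Z ≡ E (mod 10)] from column 2 (Q=3, Z=1, carry-in 1, digits 1,3,4,6,8 already taken and all letters distinct): E must equal 5 ⇒ E=5.
Step 7. [col 4: W + B ≡ Q (mod 10)] no forcing yet in column 4 (carry-in 1); W=2 is free and consistent — try it ⇒ W=2.
Step 8. [col 4: W + B ≡ Q (mod 10)] in column 4 we have W+B≡Q with carry-in 1; given W=2, Q=3 and digits 1,2,3,4,5,6,8 already taken and all letters distinct, that pins B to 0, so B=0.
Step 9. [col 5: Q + M ≡ B (mod 10)] column 5: given Q=3, B=0, carry-in 0, and digits 0,1,2,3,4,5,6,8 already taken and all letters distinct, Q+M≡B (mod 10) forces M=7 ⇒ M=7.

Answer: B=0, E=5, K=6, M=7, Q=3, R=4, U=8, W=2, Z=1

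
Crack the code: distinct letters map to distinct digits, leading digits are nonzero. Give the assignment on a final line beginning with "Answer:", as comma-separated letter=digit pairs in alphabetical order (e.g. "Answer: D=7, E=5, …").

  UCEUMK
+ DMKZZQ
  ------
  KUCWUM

Step 1. [col 1: K + Q ≡ M (mod 10)] column 1 (K + Q ≡ M (mod 10), carry-in 0) doesn't pin Q yet; pick Q=9 and continue ⇒ Q=9.
Step 2. [col 1: K + Q ≡ M (mod 10)] M=4 is one option consistent with column 1 (K + Q ≡ M (mod 10), carry-in 0) — take it, so M=4.
Step 3. [col 1: K + Q ≡ M (mod 10)] in column 1 we have K+Q≡M with carry-in 0; given Q=9, M=4 and digits 4,9 already taken and all letters distinct, that pins K to 5 ⇒ K=5.
Step 4. [col 2: M + Z ≡ U (mod 10)] several values work for Z in column 2 (M + Z ≡ U (mod 10), carry-in 1); try Z=6. So Z=6.
Step 5. [col 2: M + Z ≡ U (mod 10)] column 2 reads M+Z+carry(1)=U with M=4, Z=6; with digits 4,5,6,9 already taken and all letters distinct, the only value for U is 1, so U=1.
Step 6. [col 3: U + Z ≡ W (mod 10)] in column 3 we have U+Z≡W with carry-in 1; given U=1, Z=6 and digits 1,4,5,6,9 already taken and all letters distinct, that pins W to 8, so W=8.
Step 7. [col 4: E + K ≡ C (mod 10)] E=2 is one option consistent with column 4 (E + K ≡ C (mod 10), carry-in 0) — take it, so E=2.
Step 8. [col 4: E + K ≡ C (mod 10)] from column 4 (E=2, K=5, carry-in 0, digits 1,2,4,5,6,8,9 already taken and all letters distinct): C must equal 7, so C=7.
Step 9. [col 6: U + D ≡ K (mod 10)] from column 6 (U=1, K=5, carry-in 1, digits 1,2,4,5,6,7,8,9 already taken and all letters distinct): D must equal 3. So D=3.

Answer: C=7, D=3, E=2, K=5, M=4, Q=9, U=1, W=8, Z=6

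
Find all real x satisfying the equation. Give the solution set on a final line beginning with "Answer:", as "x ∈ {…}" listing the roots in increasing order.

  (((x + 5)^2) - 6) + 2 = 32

Step 1. [(((x + 5)^2) - 6) + 2 = 32] +2 is outermost — subtract 2 both sides. So sub: ((x + 5)^2) - 6 = 30.
Step 2. [((x + 5)^2) - 6 = 30] 6 comes off first (add 6). So sub: (x + 5)^2 = 36.
Step 3. [(x + 5)^2 = 36] LHS squared, RHS 36 ≥ 0: apply √ (±). So sqrt: x + 5 = 6 or -6.
Step 4. [x + 5 = 6 or -6] +5 is outermost — subtract 5 both sides ⇒ sub: x = 1 or -11.

Answer: x ∈ {-11, 1}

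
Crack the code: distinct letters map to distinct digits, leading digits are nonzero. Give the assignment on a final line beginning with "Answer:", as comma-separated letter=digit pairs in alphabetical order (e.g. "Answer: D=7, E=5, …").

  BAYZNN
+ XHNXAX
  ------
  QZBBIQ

Step 1. [col 1: N + X ≡ Q (mod 10)] several values work for N in column 1 (N + X ≡ Q (mod 10), carry-in 0); try N=6, so N=6.
Step 2. [col 1: N + X ≡ Q (mod 10)] no forcing yet in column 1 (carry-in 0); Q=7 is free and consistent — try it ⇒ Q=7.
Step 3. [col 1: N + X ≡ Q (mod 10)] column 1: given N=6, Q=7, carry-in 0, and digits 6,7 already taken and all letters distinct, N+X≡Q (mod 10) forces X=1 ⇒ X=1.
Step 4. [col 2: N + A ≡ I (mod 10)] column 2 (N + A ≡ I (mod 10), carry-in 0) doesn't pin A yet; pick A=4 and continue. So A=4.
Step 5. [col 2: N + A ≡ I (mod 10)] column 2 reads N+A+carry(0)=I with N=6, A=4; with digits 1,4,6,7 already taken and all letters distinct, the only value for I is 0 ⇒ I=0.
Step 6. [col 3: Z + X ≡ B (mod 10)] column 3 reads Z+X+carry(1)=B with X=1; with digits 0,1,4,6,7 already taken and all letters distinct, the only value for Z is 3, so Z=3.
Step 7. [col 3: Z + X ≡ B (mod 10)] column 3 reads Z+X+carry(1)=B with Z=3, X=1; with digits 0,1,3,4,6,7 already taken and all letters distinct, the only value for B is 5, so B=5.
Step 8. [col 4: Y + N ≡ B (mod 10)] from column 4 (N=6, B=5, carry-in 0, digits 0,1,3,4,5,6,7 already taken and all letters distinct): Y must equal 9. So Y=9.
Step 9. [col 5: A + H ≡ Z (mod 10)] column 5: given A=4, Z=3, carry-in 1, and digits 0,1,3,4,5,6,7,9 already taken and all letters distinct, A+H≡Z (mod 10) forces H=8, so H=8.

Answer: A=4, B=5, H=8, I=0, N=6, Q=7, X=1, Y=9, Z=3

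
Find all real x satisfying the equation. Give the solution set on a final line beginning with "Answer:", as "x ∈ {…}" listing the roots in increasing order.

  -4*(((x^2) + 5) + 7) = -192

Step 1. [-4*(((x^2) + 5) + 7) = -192] leading coefficient -4: divide by -4 ⇒ div: ((x^2) + 5) + 7 = 48.
Step 2. [((x^2) + 5) + 7 = 48] subtract 7: x sits inside (… + 7). So sub: (x^2) + 5 = 41.
Step 3. [(x^2) + 5 = 41] peel the +5: subtract 5 from each side ⇒ sub: x^2 = 36.
Step 4. [x^2 = 36] 36 ≥ 0, LHS is (·)² — take ±√, so sqrt: x = 6 or -6.

Answer: x ∈ {-6, 6}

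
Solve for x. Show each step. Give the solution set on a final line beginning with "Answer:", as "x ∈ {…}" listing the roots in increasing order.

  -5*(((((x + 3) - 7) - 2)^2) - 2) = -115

Step 1. [-5*(((((x + 3) - 7) - 2)^2) - 2) = -115] LHS = -5·(…); ÷-5 both sides. So div: ((((x + 3) - 7) - 2)^2) - 2 = 23.
Step 2. [((((x + 3) - 7) - 2)^2) - 2 = 23] -2 is outermost — add 2 both sides. So sub: (((x + 3) - 7) - 2)^2 = 25.
Step 3. [(((x + 3) - 7) - 2)^2 = 25] 25 ≥ 0, LHS is (·)² — take ±√, so sqrt: ((x + 3) - 7) - 2 = 5 or -5.
Step 4. [((x + 3) - 7) - 2 = 5 or -5] the outer -2 inverts by adding 2. So sub: (x + 3) - 7 = 7 or -3.
Step 5. [(x + 3) - 7 = 7 or -3] peel the -7: add 7 from each side ⇒ sub: x + 3 = 14 or 4.
Step 6. [x + 3 = 14 or 4] +3 is outermost — subtract 3 both sides. So sub: x = 11 or 1.

Answer: x ∈ {1, 11}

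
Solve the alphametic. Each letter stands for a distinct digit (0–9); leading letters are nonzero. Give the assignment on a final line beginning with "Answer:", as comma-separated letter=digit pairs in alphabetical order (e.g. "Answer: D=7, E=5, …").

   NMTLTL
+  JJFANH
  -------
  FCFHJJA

Step 1. [col 1: L + H ≡ A (mod 10)] column 1 (L + H ≡ A (mod 10), carry-in 0) doesn't pin L yet; pick L=3 and continue ⇒ L=3.
Step 2. [col 1: L + H ≡ A (mod 10)] column 1 (L + H ≡ A (mod 10), carry-in 0) doesn't pin H yet; pick H=9 and continue, so H=9.
Step 3. [F] adding two 6-digit numbers gives at most 6+1 digits, and here it does — F is that final carry and must be 1 ⇒ F=1.
Step 4. [col 1: L + H ≡ A (mod 10)] column 1 reads L+H+carry(0)=A with L=3, H=9; with digits 1,3,9 already taken and all letters distinct, the only value for A is 2 ⇒ A=2.
Step 5. [col 2: T + N ≡ J (mod 10)] no forcing yet in column 2 (carry-in 1); N=7 is free and consistent — try it. So N=7.
Step 6. [col 2: T + N ≡ J (mod 10)] no forcing yet in column 2 (carry-in 1); T=8 is free and consistent — try it, so T=8.
Step 7. [col 2: T + N ≡ J (mod 10)] column 2 reads T+N+carry(1)=J with T=8, N=7; with digits 1,2,3,7,8,9 already taken and all letters distinct, the only value for J is 6, so J=6.
Step 8. [col 5: M + J ≡ F (mod 10)] column 5 reads M+J+carry(0)=F with J=6, F=1; with digits 1,2,3,6,7,8,9 already taken and all letters distinct, the only value for M is 5, so M=5.
Step 9. [col 6: N + J ≡ C (mod 10)] in column 6 we have N+J≡C with carry-in 1; given N=7, J=6 and digits 1,2,3,5,6,7,8,9 already taken and all letters distinct, that pins C to 4. So C=4.

Answer: A=2, C=4, F=1, H=9, J=6, L=3, M=5, N=7, T=8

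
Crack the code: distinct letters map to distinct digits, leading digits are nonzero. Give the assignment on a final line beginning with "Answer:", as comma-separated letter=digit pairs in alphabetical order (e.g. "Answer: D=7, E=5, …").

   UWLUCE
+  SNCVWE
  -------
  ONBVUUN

Step 1. [col 1: E + E ≡ N (mod 10)] column 1 (E + E ≡ N (mod 10), carry-in 0) doesn't pin E yet; pick E=6 and continue ⇒ E=6.
Step 2. [col 1: E + E ≡ N (mod 10)] from column 1 (E=6, carry-in 0, digits 6 already taken and all letters distinct): N must equal 2 ⇒ N=2.
Step 3. [col 2: C + W ≡ U (mod 10)] column 2 (C + W ≡ U (mod 10), carry-in 1) doesn't pin W yet; pick W=8 and continue ⇒ W=8.
Step 4. [col 2: C + W ≡ U (mod 10)] column 2 (C + W ≡ U (mod 10), carry-in 1) doesn't pin C yet; pick C=5 and continue, so C=5.
Step 5. [O] O is the leading digit of a 7-digit sum of two 6-digit numbers; the final carry is exactly 1. So O=1.
Step 6. [col 2: C + W ≡ U (mod 10)] from column 2 (C=5, W=8, carry-in 1, digits 1,2,5,6,8 already taken and all letters distinct): U must equal 4. So U=4.
Step 7. [col 3: U + V ≡ U (mod 10)] column 3 reads U+V+carry(1)=U with U=4; with digits 1,2,4,5,6,8 already taken and all letters distinct, the only value for V is 9, so V=9.
Step 8. [col 4: L + C ≡ V (mod 10)] column 4 reads L+C+carry(1)=V with C=5, V=9; with digits 1,2,4,5,6,8,9 already taken and all letters distinct, the only value for L is 3 ⇒ L=3.
Step 9. [col 5: W + N ≡ B (mod 10)] from column 5 (W=8, N=2, carry-in 0, digits 1,2,3,4,5,6,8,9 already taken and all letters distinct): B must equal 0, so B=0.
Step 10. [col 6: U + S ≡ N (mod 10)] from column 6 (U=4, N=2, carry-in 1, digits 0,1,2,3,4,5,6,8,9 already taken and all letters distinct): S must equal 7 ⇒ S=7.

Answer: B=0, C=5, E=6, L=3, N=2, O=1, S=7, U=4, V=9, W=8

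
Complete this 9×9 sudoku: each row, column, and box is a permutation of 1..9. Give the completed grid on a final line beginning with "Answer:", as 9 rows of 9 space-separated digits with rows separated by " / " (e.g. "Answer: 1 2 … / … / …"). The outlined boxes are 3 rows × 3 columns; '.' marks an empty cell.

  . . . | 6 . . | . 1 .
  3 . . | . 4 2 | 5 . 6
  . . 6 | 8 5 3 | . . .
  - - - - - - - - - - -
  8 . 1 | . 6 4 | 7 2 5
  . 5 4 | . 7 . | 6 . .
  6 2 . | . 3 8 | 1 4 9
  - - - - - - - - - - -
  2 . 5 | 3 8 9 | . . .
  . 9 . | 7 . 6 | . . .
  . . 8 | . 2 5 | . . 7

Step 1. [r7c7∈{4}] r7c7 has the single candidate 4, so r7c7=4.
Step 2. [r7c2∈{1,6,7}] 7 has one home in row 7: r7c2 ⇒ r7c2=7.
Step 3. [r8c1∈{1,4}] row 8 places 4 nowhere but r8c1, so r8c1=4.
Step 4. [r1c3∈{2,7,9}] 2 has one home in col 3: r1c3, so r1c3=2.
Step 5. [r2c3∈{7,9}] across col 3, 9 lands solely at r2c3 ⇒ r2c3=9.
Step 6. [r8c3∈{3}] r8c3's peers cover all but 3. So r8c3=3.
Step 7. [r9c1∈{1}] nothing but 1 survives at r9c1, so r9c1=1.
Step 8. [r5c4∈{1,2,9}] in row 5, 2 fits only at r5c4 ⇒ r5c4=2.
Step 9. [r2c8∈{7,8}] in row 2, 7 fits only at r2c8. So r2c8=7.
Step 10. [r3c8∈{9}] only 9 remains possible at r3c8 ⇒ r3c8=9.
Step 11. [r2c2∈{1,8}] row 2 places 8 nowhere but r2c2 ⇒ r2c2=8.
Step 12. [r1c2∈{4}] r1c2's peers cover all but 4 ⇒ r1c2=4.
Step 13. [r3c7∈{2}] only 2 remains possible at r3c7 ⇒ r3c7=2.
Step 14. [r8c7∈{8}] only 8 remains possible at r8c7 ⇒ r8c7=8.
Step 15. [r5c8∈{3,8}] across col 8, 8 lands solely at r5c8, so r5c8=8.
Step 16. [r1c7∈{3}] r1c7 has the single candidate 3 ⇒ r1c7=3.
Step 17. [r8c9∈{1,2}] across row 8, 2 lands solely at r8c9, so r8c9=2.
Step 18. [r9c8∈{3,6}] row 9 places 3 nowhere but r9c8 ⇒ r9c8=3.
Step 19. [r1c1∈{5,7}] across row 1, 5 lands solely at r1c1. So r1c1=5.
Step 20. [r5c6∈{1}] r5c6 is down to just 1 ⇒ r5c6=1.
Step 21. [r1c9∈{8}] r1c9 is down to just 8 ⇒ r1c9=8.
Step 22. [r3c1∈{7}] only 7 remains possible at r3c1, so r3c1=7.
Step 23. [r1c5∈{9}] r1c5 has the single candidate 9 ⇒ r1c5=9.
Step 24. [r4c2∈{3}] only 3 remains possible at r4c2 ⇒ r4c2=3.
Step 25. [r1c6∈{7}] nothing but 7 survives at r1c6 ⇒ r1c6=7.
Step 26. [r7c8∈{6}] r7c8 is down to just 6. So r7c8=6.
Step 27. [r5c9∈{3}] nothing but 3 survives at r5c9. So r5c9=3.
Step 28. [r4c4∈{9}] only 9 remains possible at r4c4, so r4c4=9.
Step 29. [r5c1∈{9}] r5c1's peers cover all but 9. So r5c1=9.
Step 30. [r2c4∈{1}] r2c4 is down to just 1, so r2c4=1.
Step 31. [r3c2∈{1}] r3c2's peers cover all but 1, so r3c2=1.
Step 32. [r9c2∈{6}] only 6 remains possible at r9c2. So r9c2=6.
Step 33. [r6c4∈{5}] r6c4's peers cover all but 5. So r6c4=5.
Step 34. [r7c9∈{1}] nothing but 1 survives at r7c9. So r7c9=1.
Step 35. [r9c4∈{4}] only 4 remains possible at r9c4 ⇒ r9c4=4.
Step 36. [r8c8∈{5}] r8c8 has the single candidate 5, so r8c8=5.
Step 37. [r3c9∈{4}] r3c9 has the single candidate 4. So r3c9=4.
Step 38. [r8c5∈{1}] nothing but 1 survives at r8c5. So r8c5=1.
Step 39. [r6c3∈{7}] only 7 remains possible at r6c3, so r6c3=7.
Step 40. [r9c7∈{9}] r9c7 is down to just 9. So r9c7=9.

Answer: 5 4 2 6 9 7 3 1 8 / 3 8 9 1 4 2 5 7 6 / 7 1 6 8 5 3 2 9 4 / 8 3 1 9 6 4 7 2 5 / 9 5 4 2 7 1 6 8 3 / 6 2 7 5 3 8 1 4 9 / 2 7 5 3 8 9 4 6 1 / 4 9 3 7 1 6 8 5 2 / 1 6 8 4 2 5 9 3 7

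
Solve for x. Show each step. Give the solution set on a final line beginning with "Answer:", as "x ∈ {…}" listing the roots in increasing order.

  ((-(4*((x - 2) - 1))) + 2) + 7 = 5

Step 1. [((-(4*((x - 2) - 1))) + 2) + 7 = 5] +7 is outermost — subtract 7 both sides ⇒ sub: (-(4*((x - 2) - 1))) + 2 = -2.
Step 2. [(-(4*((x - 2) - 1))) + 2 = -2] peel the +2: subtract 2 from each side, so sub: -(4*((x - 2) - 1)) = -4.
Step 3. [-(4*((x - 2) - 1)) = -4] flip signs both sides, so neg: 4*((x - 2) - 1) = 4.
Step 4. [4*((x - 2) - 1) = 4] LHS = 4·(…); ÷4 both sides ⇒ div: (x - 2) - 1 = 1.
Step 5. [(x - 2) - 1 = 1] add 1: x sits inside (… - 1), so sub: x - 2 = 2.
Step 6. [x - 2 = 2] -2 is outermost — add 2 both sides ⇒ sub: x = 4.

Answer: x ∈ {4}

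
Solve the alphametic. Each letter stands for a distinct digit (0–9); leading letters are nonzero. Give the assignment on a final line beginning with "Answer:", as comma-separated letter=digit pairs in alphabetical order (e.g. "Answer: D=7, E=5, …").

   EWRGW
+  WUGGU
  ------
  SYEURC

Step 1. [col 1: W + U ≡ C (mod 10)] several values work for U in column 1 (W + U ≡ C (mod 10), carry-in 0); try U=2 ⇒ U=2.
Step 2. [col 1: W + U ≡ C (mod 10)] no forcing yet in column 1 (carry-in 0); W=6 is free and consistent — try it, so W=6.
Step 3. [S] adding two 5-digit numbers gives at most 5+1 digits, and here it does — S is that final carry and must be 1. So S=1.
Step 4. [col 1: W + U ≡ C (mod 10)] from column 1 (W=6, U=2, carry-in 0, digits 1,2,6 already taken and all letters distinct): C must equal 8, so C=8.
Step 5. [col 2: G + G ≡ R (mod 10)] R=4 is one option consistent with column 2 (G + G ≡ R (mod 10), carry-in 0) — take it. So R=4.
Step 6. [col 2: G + G ≡ R (mod 10)] from column 2 (R=4, carry-in 0, digits 1,2,4,6,8 already taken and all letters distinct): G must equal 7 ⇒ G=7.
Step 7. [col 4: W + U ≡ E (mod 10)] column 4 reads W+U+carry(1)=E with W=6, U=2; with digits 1,2,4,6,7,8 already taken and all letters distinct, the only value for E is 9 ⇒ E=9.
Step 8. [col 5: E + W ≡ Y (mod 10)] from column 5 (E=9, W=6, carry-in 0, digits 1,2,4,6,7,8,9 already taken and all letters distinct): Y must equal 5 ⇒ Y=5.

Answer: C=8, E=9, G=7, R=4, S=1, U=2, W=6, Y=5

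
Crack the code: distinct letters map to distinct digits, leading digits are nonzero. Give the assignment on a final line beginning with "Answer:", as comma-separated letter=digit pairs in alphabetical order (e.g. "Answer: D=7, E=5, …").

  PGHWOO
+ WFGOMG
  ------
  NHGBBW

Step 1. [col 1: O + G ≡ W (mod 10)] column 1 (O + G ≡ W (mod 10), carry-in 0) doesn't pin O yet; pick O=4 and continue ⇒ O=4.
Step 2. [col 1: O + G ≡ W (mod 10)] several values work for G in column 1 (O + G ≡ W (mod 10), carry-in 0); try G=1. So G=1.
Step 3. [col 1: O + G ≡ W (mod 10)] from column 1 (O=4, G=1, carry-in 0, digits 1,4 already taken and all letters distinct): W must equal 5. So W=5.
Step 4. [col 2: O + M ≡ B (mod 10)] no forcing yet in column 2 (carry-in 0); M=6 is free and consistent — try it. So M=6.
Step 5. [col 2: O + M ≡ B (mod 10)] column 2: given O=4, M=6, carry-in 0, and digits 1,4,5,6 already taken and all letters distinct, O+M≡B (mod 10) forces B=0. So B=0.
Step 6. [col 4: H + G ≡ G (mod 10)] in column 4 we have H+G≡G with carry-in 1; given G=1 and digits 0,1,4,5,6 already taken and all letters distinct, that pins H to 9, so H=9.
Step 7. [col 5: G + F ≡ H (mod 10)] in column 5 we have G+F≡H with carry-in 1; given G=1, H=9 and digits 0,1,4,5,6,9 already taken and all letters distinct, that pins F to 7 ⇒ F=7.
Step 8. [col 6: P + W ≡ N (mod 10)] P=3 is one option consistent with column 6 (P + W ≡ N (mod 10), carry-in 0) — take it ⇒ P=3.
Step 9. [col 6: P + W ≡ N (mod 10)] from column 6 (P=3, W=5, carry-in 0, digits 0,1,3,4,5,6,7,9 already taken and all letters distinct): N must equal 8, so N=8.

Answer: B=0, F=7, G=1, H=9, M=6, N=8, O=4, P=3, W=5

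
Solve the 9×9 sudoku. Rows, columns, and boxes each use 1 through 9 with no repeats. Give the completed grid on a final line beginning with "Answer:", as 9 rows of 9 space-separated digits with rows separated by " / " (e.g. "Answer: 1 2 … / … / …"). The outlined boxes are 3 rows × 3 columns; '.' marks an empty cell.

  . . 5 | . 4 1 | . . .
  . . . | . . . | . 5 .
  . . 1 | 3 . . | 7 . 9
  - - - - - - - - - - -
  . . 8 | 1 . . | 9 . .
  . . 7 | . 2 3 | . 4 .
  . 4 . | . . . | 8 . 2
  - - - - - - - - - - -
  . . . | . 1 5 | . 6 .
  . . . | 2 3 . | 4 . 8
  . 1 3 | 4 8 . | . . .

Step 1. [r3c1∈{2,4,6,8}] r3c1 is the only open cell in row 3 admitting 4 ⇒ r3c1=4.
Step 2. [r5c4∈{5,6,8,9}] 8 has one home in row 5: r5c4 ⇒ r5c4=8.
Step 3. [r6c4∈{5,6,7,9}] col 4 places 5 nowhere but r6c4, so r6c4=5.
Step 4. [r8c8∈{1,7,9}] 1 has one home in row 8: r8c8 ⇒ r8c8=1.
Step 5. [r6c1∈{1,3,6,9}] 1 has one home in row 6: r6c1. So r6c1=1.
Step 6. [r6c8∈{3,7}] across row 6, 3 lands solely at r6c8. So r6c8=3.
Step 7. [r9c8∈{2,7,9}] in col 8, 9 fits only at r9c8 ⇒ r9c8=9.
Step 8. [r4c8∈{7}] r4c8 has the single candidate 7. So r4c8=7.
Step 9. [r4c5∈{6}] r4c5 has the single candidate 6 ⇒ r4c5=6.
Step 10. [r6c3∈{6,9}] 6 has one home in row 6: r6c3. So r6c3=6.
Step 11. [r8c3∈{9}] nothing but 9 survives at r8c3, so r8c3=9.
Step 12. [r2c3∈{2}] r2c3's peers cover all but 2. So r2c3=2.
Step 13. [r4c9∈{5}] r4c9 has the single candidate 5. So r4c9=5.
Step 14. [r7c4∈{7,9}] row 7 places 9 nowhere but r7c4, so r7c4=9.
Step 15. [r3c6∈{2,6,8}] in col 6, 2 fits only at r3c6 ⇒ r3c6=2.
Step 16. [r3c2∈{6,8}] across row 3, 6 lands solely at r3c2, so r3c2=6.
Step 17. [r2c6∈{6,7,8,9}] col 6 places 8 nowhere but r2c6, so r2c6=8.
Step 18. [r2c5∈{7,9}] r2c5 is the only open cell in box 2 admitting 9 ⇒ r2c5=9.
Step 19. [r2c9∈{1,3,4,6}] r2c9 is the only open cell in row 2 admitting 4. So r2c9=4.
Step 20. [r9c9∈{7}] only 7 remains possible at r9c9, so r9c9=7.
Step 21. [r8c6∈{6,7}] 7 has one home in box 8: r8c6 ⇒ r8c6=7.
Step 22. [r8c2∈{5}] nothing but 5 survives at r8c2, so r8c2=5.
Step 23. [r2c7∈{1,3,6}] row 2 places 1 nowhere but r2c7, so r2c7=1.
Step 24. [r7c9∈{3}] r7c9's peers cover all but 3. So r7c9=3.
Step 25. [r1c7∈{2,3,6}] across col 7, 3 lands solely at r1c7. So r1c7=3.
Step 26. [r7c7∈{2}] nothing but 2 survives at r7c7. So r7c7=2.
Step 27. [r4c2∈{2,3}] across col 2, 2 lands solely at r4c2, so r4c2=2.
Step 28. [r1c9∈{6}] r1c9 is down to just 6, so r1c9=6.
Step 29. [r1c4∈{7}] r1c4's peers cover all but 7. So r1c4=7.
Step 30. [r5c2∈{9}] nothing but 9 survives at r5c2. So r5c2=9.
Step 31. [r1c2∈{8}] nothing but 8 survives at r1c2. So r1c2=8.
Step 32. [r7c2∈{7}] r7c2 is down to just 7, so r7c2=7.
Step 33. [r2c2∈{3}] nothing but 3 survives at r2c2 ⇒ r2c2=3.
Step 34. [r9c1∈{2,6}] r9c1 is the only open cell in row 9 admitting 2. So r9c1=2.
Step 35. [r3c5∈{5}] only 5 remains possible at r3c5, so r3c5=5.
Step 36. [r1c1∈{9}] nothing but 9 survives at r1c1. So r1c1=9.
Step 37. [r8c1∈{6}] r8c1's peers cover all but 6, so r8c1=6.
Step 38. [r7c3∈{4}] only 4 remains possible at r7c3 ⇒ r7c3=4.
Step 39. [r9c6∈{6}] only 6 remains possible at r9c6, so r9c6=6.
Step 40. [r6c5∈{7}] r6c5 has the single candidate 7. So r6c5=7.
Step 41. [r9c7∈{5}] r9c7's peers cover all but 5, so r9c7=5.
Step 42. [r4c1∈{3}] only 3 remains possible at r4c1, so r4c1=3.
Step 43. [r7c1∈{8}] only 8 remains possible at r7c1, so r7c1=8.
Step 44. [r2c4∈{6}] r2c4 is down to just 6, so r2c4=6.
Step 45. [r5c9∈{1}] nothing but 1 survives at r5c9. So r5c9=1.
Step 46. [r4c6∈{4}] r4c6 is down to just 4, so r4c6=4.
Step 47. [r5c7∈{6}] only 6 remains possible at r5c7 ⇒ r5c7=6.
Step 48. [r2c1∈{7}] nothing but 7 survives at r2c1 ⇒ r2c1=7.
Step 49. [r6c6∈{9}] r6c6's peers cover all but 9. So r6c6=9.
Step 50. [r1c8∈{2}] nothing but 2 survives at r1c8 ⇒ r1c8=2.
Step 51. [r3c8∈{8}] r3c8 has the single candidate 8 ⇒ r3c8=8.
Step 52. [r5c1∈{5}] r5c1 has the single candidate 5, so r5c1=5.

Answer: 9 8 5 7 4 1 3 2 6 / 7 3 2 6 9 8 1 5 4 / 4 6 1 3 5 2 7 8 9 / 3 2 8 1 6 4 9 7 5 / 5 9 7 8 2 3 6 4 1 / 1 4 6 5 7 9 8 3 2 / 8 7 4 9 1 5 2 6 3 / 6 5 9 2 3 7 4 1 8 / 2 1 3 4 8 6 5 9 7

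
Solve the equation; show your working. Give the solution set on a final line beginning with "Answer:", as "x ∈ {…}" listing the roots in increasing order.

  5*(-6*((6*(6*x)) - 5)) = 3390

Step 1. [5*(-6*((6*(6*x)) - 5)) = 3390] 5·(inner) — divide through by 5. So div: -6*((6*(6*x)) - 5) = 678.
Step 2. [-6*((6*(6*x)) - 5) = 678] leading coefficient -6: divide by -6, so div: (6*(6*x)) - 5 = -113.
Step 3. [(6*(6*x)) - 5 = -113] the outer -5 inverts by adding 5, so sub: 6*(6*x) = -108.
Step 4. [6*(6*x) = -108] 6·(inner) — divide through by 6 ⇒ div: 6*x = -18.
Step 5. [6*x = -18] LHS = 6·(…); ÷6 both sides. So div: x = -3.

Answer: x ∈ {-3}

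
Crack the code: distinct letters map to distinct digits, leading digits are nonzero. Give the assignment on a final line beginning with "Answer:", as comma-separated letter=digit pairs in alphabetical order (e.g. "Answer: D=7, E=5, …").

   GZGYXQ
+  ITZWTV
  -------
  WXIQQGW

Step 1. [col 1: Q + V ≡ W (mod 10)] column 1 (Q + V ≡ W (mod 10), carry-in 0) doesn't pin V yet; pick V=7 and continue ⇒ V=7.
Step 2. [col 1: Q + V ≡ W (mod 10)] Q=4 is one option consistent with column 1 (Q + V ≡ W (mod 10), carry-in 0) — take it. So Q=4.
Step 3. [col 1: Q + V ≡ W (mod 10)] from column 1 (Q=4, V=7, carry-in 0, digits 4,7 already taken and all letters distinct): W must equal 1, so W=1.
Step 4. [col 2: X + T ≡ G (mod 10)] no forcing yet in column 2 (carry-in 1); T=0 is free and consistent — try it, so T=0.
Step 5. [col 2: X + T ≡ G (mod 10)] column 2 (X + T ≡ G (mod 10), carry-in 1) doesn't pin X yet; pick X=5 and continue. So X=5.
Step 6. [col 2: X + T ≡ G (mod 10)] column 2 reads X+T+carry(1)=G with X=5, T=0; with digits 0,1,4,5,7 already taken and all letters distinct, the only value for G is 6 ⇒ G=6.
Step 7. [col 3: Y + W ≡ Q (mod 10)] column 3 reads Y+W+carry(0)=Q with W=1, Q=4; with digits 0,1,4,5,6,7 already taken and all letters distinct, the only value for Y is 3 ⇒ Y=3.
Step 8. [col 4: G + Z ≡ Q (mod 10)] column 4 reads G+Z+carry(0)=Q with G=6, Q=4; with digits 0,1,3,4,5,6,7 already taken and all letters distinct, the only value for Z is 8. So Z=8.
Step 9. [col 5: Z + T ≡ I (mod 10)] from column 5 (Z=8, T=0, carry-in 1, digits 0,1,3,4,5,6,7,8 already taken and all letters distinct): I must equal 9, so I=9.

Answer: G=6, I=9, Q=4, T=0, V=7, W=1, X=5, Y=3, Z=8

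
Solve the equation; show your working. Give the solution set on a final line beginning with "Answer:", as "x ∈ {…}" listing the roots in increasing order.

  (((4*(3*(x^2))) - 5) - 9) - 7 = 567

Step 1. [(((4*(3*(x^2))) - 5) - 9) - 7 = 567] the outer -7 inverts by adding 7, so sub: ((4*(3*(x^2))) - 5) - 9 = 574.
Step 2. [((4*(3*(x^2))) - 5) - 9 = 574] add 9: x sits inside (… - 9) ⇒ sub: (4*(3*(x^2))) - 5 = 583.
Step 3. [(4*(3*(x^2))) - 5 = 583] add 5: x sits inside (… - 5) ⇒ sub: 4*(3*(x^2)) = 588.
Step 4. [4*(3*(x^2)) = 588] 4 out front; divide by 4 ⇒ div: 3*(x^2) = 147.
Step 5. [3*(x^2) = 147] leading coefficient 3: divide by 3 ⇒ div: x^2 = 49.
Step 6. [x^2 = 49] LHS squared, RHS 49 ≥ 0: apply √ (±), so sqrt: x = 7 or -7.

Answer: x ∈ {-7, 7}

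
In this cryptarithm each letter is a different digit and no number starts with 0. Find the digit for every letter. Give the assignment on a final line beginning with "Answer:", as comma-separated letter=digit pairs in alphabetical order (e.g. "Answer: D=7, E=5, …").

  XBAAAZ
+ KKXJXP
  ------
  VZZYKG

Step 1. [col 1: Z + P ≡ G (mod 10)] several values work for P in column 1 (Z + P ≡ G (mod 10), carry-in 0); try P=7, so P=7.
Step 2. [col 1: Z + P ≡ G (mod 10)] G=9 is one option consistent with column 1 (Z + P ≡ G (mod 10), carry-in 0) — take it. So G=9.
Step 3. [col 1: Z + P ≡ G (mod 10)] from column 1 (P=7, G=9, carry-in 0, digits 7,9 already taken and all letters distinct): Z must equal 2 ⇒ Z=2.
Step 4. [col 2: A + X ≡ K (mod 10)] several values work for A in column 2 (A + X ≡ K (mod 10), carry-in 0); try A=8. So A=8.
Step 5. [col 2: A + X ≡ K (mod 10)] K=1 is one option consistent with column 2 (A + X ≡ K (mod 10), carry-in 0) — take it ⇒ K=1.
Step 6. [col 2: A + X ≡ K (mod 10)] in column 2 we have A+X≡K with carry-in 0; given A=8, K=1 and digits 1,2,7,8,9 already taken and all letters distinct, that pins X to 3. So X=3.
Step 7. [col 3: A + J ≡ Y (mod 10)] column 3 (A + J ≡ Y (mod 10), carry-in 1) doesn't pin Y yet; pick Y=5 and continue, so Y=5.
Step 8. [col 3: A + J ≡ Y (mod 10)] column 3 reads A+J+carry(1)=Y with A=8, Y=5; with digits 1,2,3,5,7,8,9 already taken and all letters distinct, the only value for J is 6, so J=6.
Step 9. [col 5: B + K ≡ Z (mod 10)] column 5: given K=1, Z=2, carry-in 1, and digits 1,2,3,5,6,7,8,9 already taken and all letters distinct, B+K≡Z (mod 10) forces B=0, so B=0.
Step 10. [col 6: X + K ≡ V (mod 10)] from column 6 (X=3, K=1, carry-in 0, digits 0,1,2,3,5,6,7,8,9 already taken and all letters distinct): V must equal 4, so V=4.

Answer: A=8, B=0, G=9, J=6, K=1, P=7, V=4, X=3, Y=5, Z=2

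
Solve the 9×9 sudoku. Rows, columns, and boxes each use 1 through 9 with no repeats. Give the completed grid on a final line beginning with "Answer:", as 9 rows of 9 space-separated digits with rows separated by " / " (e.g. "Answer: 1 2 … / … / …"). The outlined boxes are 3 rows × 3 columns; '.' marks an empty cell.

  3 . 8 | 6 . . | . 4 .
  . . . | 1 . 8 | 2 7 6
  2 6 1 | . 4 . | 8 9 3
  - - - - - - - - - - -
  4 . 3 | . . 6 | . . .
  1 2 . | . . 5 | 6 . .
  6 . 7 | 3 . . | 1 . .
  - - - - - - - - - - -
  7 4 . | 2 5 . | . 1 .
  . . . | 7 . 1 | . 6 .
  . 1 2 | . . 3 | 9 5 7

Step 1. [r5c3∈{9}] only 9 remains possible at r5c3, so r5c3=9.
Step 2. [r4c4∈{8,9}] across col 4, 9 lands solely at r4c4 ⇒ r4c4=9.
Step 3. [r7c9∈{8}] r7c9's peers cover all but 8 ⇒ r7c9=8.
Step 4. [r1c2∈{5,7,9}] 7 has one home in col 2: r1c2. So r1c2=7.
Step 5. [r9c1∈{8}] r9c1's peers cover all but 8. So r9c1=8.
Step 6. [r5c4∈{4,8}] across col 4, 8 lands solely at r5c4. So r5c4=8.
Step 7. [r6c5∈{2}] r6c5's peers cover all but 2, so r6c5=2.
Step 8. [r8c3∈{5}] nothing but 5 survives at r8c3. So r8c3=5.
Step 9. [r8c1∈{9}] r8c1's peers cover all but 9, so r8c1=9.
Step 10. [r6c9∈{4,5,9}] row 6 places 9 nowhere but r6c9. So r6c9=9.
Step 11. [r6c2∈{5,8}] row 6 places 5 nowhere but r6c2, so r6c2=5.
Step 12. [r4c7∈{5,7}] col 7 places 7 nowhere but r4c7. So r4c7=7.
Step 13. [r4c9∈{2,5}] 5 has one home in row 4: r4c9 ⇒ r4c9=5.
Step 14. [r8c7∈{3,4}] in col 7, 4 fits only at r8c7. So r8c7=4.
Step 15. [r1c5∈{9}] r1c5's peers cover all but 9 ⇒ r1c5=9.
Step 16. [r4c8∈{2,8}] row 4 places 2 nowhere but r4c8, so r4c8=2.
Step 17. [r4c2∈{8}] only 8 remains possible at r4c2. So r4c2=8.
Step 18. [r3c4∈{5}] r3c4 has the single candidate 5. So r3c4=5.
Step 19. [r2c1∈{5}] r2c1's peers cover all but 5 ⇒ r2c1=5.
Step 20. [r9c5∈{6}] only 6 remains possible at r9c5 ⇒ r9c5=6.
Step 21. [r7c6∈{9}] r7c6 is down to just 9. So r7c6=9.
Step 22. [r8c5∈{8}] only 8 remains possible at r8c5 ⇒ r8c5=8.
Step 23. [r1c7∈{5}] r1c7 is down to just 5. So r1c7=5.
Step 24. [r1c9∈{1}] r1c9's peers cover all but 1 ⇒ r1c9=1.
Step 25. [r4c5∈{1}] r4c5 is down to just 1 ⇒ r4c5=1.
Step 26. [r2c3∈{4}] r2c3 has the single candidate 4, so r2c3=4.
Step 27. [r6c8∈{8}] r6c8 is down to just 8, so r6c8=8.
Step 28. [r5c5∈{7}] only 7 remains possible at r5c5, so r5c5=7.
Step 29. [r5c9∈{4}] r5c9's peers cover all but 4 ⇒ r5c9=4.
Step 30. [r5c8∈{3}] only 3 remains possible at r5c8. So r5c8=3.
Step 31. [r3c6∈{7}] r3c6's peers cover all but 7, so r3c6=7.
Step 32. [r8c9∈{2}] nothing but 2 survives at r8c9 ⇒ r8c9=2.
Step 33. [r2c2∈{9}] r2c2's peers cover all but 9. So r2c2=9.
Step 34. [r2c5∈{3}] nothing but 3 survives at r2c5. So r2c5=3.
Step 35. [r6c6∈{4}] only 4 remains possible at r6c6. So r6c6=4.
Step 36. [r9c4∈{4}] r9c4 is down to just 4. So r9c4=4.
Step 37. [r1c6∈{2}] r1c6 has the single candidate 2. So r1c6=2.
Step 38. [r7c7∈{3}] r7c7 has the single candidate 3 ⇒ r7c7=3.
Step 39. [r8c2∈{3}] r8c2 has the single candidate 3, so r8c2=3.
Step 40. [r7c3∈{6}] r7c3 has the single candidate 6. So r7c3=6.

Answer: 3 7 8 6 9 2 5 4 1 / 5 9 4 1 3 8 2 7 6 / 2 6 1 5 4 7 8 9 3 / 4 8 3 9 1 6 7 2 5 / 1 2 9 8 7 5 6 3 4 / 6 5 7 3 2 4 1 8 9 / 7 4 6 2 5 9 3 1 8 / 9 3 5 7 8 1 4 6 2 / 8 1 2 4 6 3 9 5 7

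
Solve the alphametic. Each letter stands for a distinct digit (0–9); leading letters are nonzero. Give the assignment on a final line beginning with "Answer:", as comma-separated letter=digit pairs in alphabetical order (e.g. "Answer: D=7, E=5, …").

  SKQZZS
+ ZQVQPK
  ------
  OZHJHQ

Step 1. [col 1: S + K ≡ Q (mod 10)] several values work for K in column 1 (S + K ≡ Q (mod 10), carry-in 0); try K=7. So K=7.
Step 2. [col 1: S + K ≡ Q (mod 10)] no forcing yet in column 1 (carry-in 0); S=6 is free and consistent — try it. So S=6.
Step 3. [col 1: S + K ≡ Q (mod 10)] column 1 reads S+K+carry(0)=Q with S=6, K=7; with digits 6,7 already taken and all letters distinct, the only value for Q is 3 ⇒ Q=3.
Step 4. [col 2: Z + P ≡ H (mod 10)] no forcing yet in column 2 (carry-in 1); Z=1 is free and consistent — try it, so Z=1.
Step 5. [col 2: Z + P ≡ H (mod 10)] column 2 (Z + P ≡ H (mod 10), carry-in 1) doesn't pin H yet; pick H=2 and continue ⇒ H=2.
Step 6. [col 2: Z + P ≡ H (mod 10)] column 2: given Z=1, H=2, carry-in 1, and digits 1,2,3,6,7 already taken and all letters distinct, Z+P≡H (mod 10) forces P=0. So P=0.
Step 7. [col 3: Z + Q ≡ J (mod 10)] column 3: given Z=1, Q=3, carry-in 0, and digits 0,1,2,3,6,7 already taken and all letters distinct, Z+Q≡J (mod 10) forces J=4, so J=4.
Step 8. [col 4: Q + V ≡ H (mod 10)] from column 4 (Q=3, H=2, carry-in 0, digits 0,1,2,3,4,6,7 already taken and all letters distinct): V must equal 9, so V=9.
Step 9. [col 6: S + Z ≡ O (mod 10)] column 6 reads S+Z+carry(1)=O with S=6, Z=1; with digits 0,1,2,3,4,6,7,9 already taken and all letters distinct, the only value for O is 8, so O=8.

Answer: H=2, J=4, K=7, O=8, P=0, Q=3, S=6, V=9, Z=1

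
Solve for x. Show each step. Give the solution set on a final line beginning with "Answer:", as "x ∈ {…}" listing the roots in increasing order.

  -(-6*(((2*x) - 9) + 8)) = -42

Step 1. [-(-6*(((2*x) - 9) + 8)) = -42] leading − — multiply by −1. So neg: -6*(((2*x) - 9) + 8) = 42.
Step 2. [-6*(((2*x) - 9) + 8) = 42] -6 out front; divide by -6, so div: ((2*x) - 9) + 8 = -7.
Step 3. [((2*x) - 9) + 8 = -7] 8 comes off first (subtract 8). So sub: (2*x) - 9 = -15.
Step 4. [(2*x) - 9 = -15] the outer -9 inverts by adding 9, so sub: 2*x = -6.
Step 5. [2*x = -6] LHS = 2·(…); ÷2 both sides, so div: x = -3.

Answer: x ∈ {-3}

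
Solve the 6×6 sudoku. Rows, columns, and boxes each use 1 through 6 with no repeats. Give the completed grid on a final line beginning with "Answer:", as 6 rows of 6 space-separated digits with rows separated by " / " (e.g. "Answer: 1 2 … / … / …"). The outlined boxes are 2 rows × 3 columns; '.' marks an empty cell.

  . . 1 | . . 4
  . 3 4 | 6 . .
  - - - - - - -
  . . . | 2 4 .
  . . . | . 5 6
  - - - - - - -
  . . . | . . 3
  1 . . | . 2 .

Step 1. [r6c6∈{5}] nothing but 5 survives at r6c6, so r6c6=5.
Step 2. [r2c1∈{2,5}] in row 2, 5 fits only at r2c1 ⇒ r2c1=5.
Step 3. [r5c5∈{1,6}] across col 5, 6 lands solely at r5c5, so r5c5=6.
Step 4. [r4c4∈{1,3}] across box 4, 3 lands solely at r4c4, so r4c4=3.
Step 5. [r4c2∈{1,2,4}] r4c2 is the only open cell in row 4 admitting 1, so r4c2=1.
Step 6. [r6c4∈{4}] only 4 remains possible at r6c4, so r6c4=4.
Step 7. [r5c2∈{2,4,5}] across col 2, 4 lands solely at r5c2. So r5c2=4.
Step 8. [r6c2∈{6}] only 6 remains possible at r6c2. So r6c2=6.
Step 9. [r5c1∈{2}] r5c1 has the single candidate 2 ⇒ r5c1=2.
Step 10. [r3c3∈{3,5,6}] across col 3, 6 lands solely at r3c3. So r3c3=6.
Step 11. [r2c6∈{1,2}] row 2 places 2 nowhere but r2c6 ⇒ r2c6=2.
Step 12. [r5c4∈{1}] r5c4's peers cover all but 1 ⇒ r5c4=1.
Step 13. [r6c3∈{3}] only 3 remains possible at r6c3. So r6c3=3.
Step 14. [r4c3∈{2}] r4c3 has the single candidate 2, so r4c3=2.
Step 15. [r5c3∈{5}] only 5 remains possible at r5c3 ⇒ r5c3=5.
Step 16. [r1c5∈{3}] r1c5 is down to just 3. So r1c5=3.
Step 17. [r3c6∈{1}] r3c6 has the single candidate 1, so r3c6=1.
Step 18. [r4c1∈{4}] only 4 remains possible at r4c1 ⇒ r4c1=4.
Step 19. [r1c4∈{5}] r1c4 has the single candidate 5 ⇒ r1c4=5.
Step 20. [r2c5∈{1}] r2c5 has the single candidate 1. So r2c5=1.
Step 21. [r1c1∈{6}] nothing but 6 survives at r1c1 ⇒ r1c1=6.
Step 22. [r3c1∈{3}] only 3 remains possible at r3c1. So r3c1=3.
Step 23. [r1c2∈{2}] only 2 remains possible at r1c2 ⇒ r1c2=2.
Step 24. [r3c2∈{5}] nothing but 5 survives at r3c2, so r3c2=5.

Answer: 6 2 1 5 3 4 / 5 3 4 6 1 2 / 3 5 6 2 4 1 / 4 1 2 3 5 6 / 2 4 5 1 6 3 / 1 6 3 4 2 5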